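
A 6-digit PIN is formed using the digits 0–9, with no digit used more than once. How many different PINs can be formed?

This is a permutation of 6 out of 10: P(10,6) = 10!/4!.
10 × 9 × 8 × 7 × 6 × 5 = 151200.

151200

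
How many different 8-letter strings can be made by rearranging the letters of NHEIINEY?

5040

Letter multiplicities in NHEIINEY: E×2, H×1, I×2, N×2, Y×1.
The number of distinct arrangements is 8!/(2!·2!·2!) = 40320/8 = 5040.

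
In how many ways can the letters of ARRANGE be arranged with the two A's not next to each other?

900

Total arrangements of ARRANGE: 7!/(2!·2!) = 1260.
Arrangements with the A's together: treat AA as one letter, giving (6)!/(2!) = 360.
Hence 1260 − 360 = 900.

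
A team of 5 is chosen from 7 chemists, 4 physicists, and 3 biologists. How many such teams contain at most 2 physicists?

Split by how many physicists are chosen (0 through 2).
Sum: C(4,0)·C(10,5) + C(4,1)·C(10,4) + C(4,2)·C(10,3) = 252 + 840 + 720 = 1812.

1812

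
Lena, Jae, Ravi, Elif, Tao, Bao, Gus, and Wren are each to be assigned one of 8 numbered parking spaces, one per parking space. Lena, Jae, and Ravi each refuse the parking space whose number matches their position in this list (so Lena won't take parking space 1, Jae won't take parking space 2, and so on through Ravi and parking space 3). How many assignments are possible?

Let Aᵢ (for i ∈ {1, 2, 3}) be the placements that put person i in their forbidden parking space. Any j of these fix j positions, leaving (8−j)! ways to fill the rest, and there are C(3,j) ways to pick which j.
By inclusion–exclusion, the number of valid placements is Σ_{j=0}^{3} (−1)^j C(3,j)·(8−j)!.
Computing: 40320 − 15120 + 2160 − 120 = 27240.

27240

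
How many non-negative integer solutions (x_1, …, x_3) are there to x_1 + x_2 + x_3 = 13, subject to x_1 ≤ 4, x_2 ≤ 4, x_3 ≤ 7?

6

Ignoring the caps, the number of non-negative solutions to x_1+…+x_3 = 13 is C(15,2) = 105.
Subtract solutions that violate a single cap (substitute x_i' = x_i − (cap_i+1)): x_1 ≥ 5 gives C(10,2) = 45; x_2 ≥ 5 gives C(10,2) = 45; x_3 ≥ 8 gives C(7,2) = 21. Together 111.
Add back pairs where two caps are both exceeded: 10 + 1 + 1 = 12.
By inclusion–exclusion the count is 105 − 111 + 12 = 6.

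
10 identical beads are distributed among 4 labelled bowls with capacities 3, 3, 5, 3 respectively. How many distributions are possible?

By stars and bars, unrestricted non-negative solutions to x_1+…+x_4 = 10 number C(10+3,3) = 286.
Subtract solutions that violate a single cap (substitute x_i' = x_i − (cap_i+1)): x_1 ≥ 4 gives C(9,3) = 84; x_2 ≥ 4 gives C(9,3) = 84; x_3 ≥ 6 gives C(7,3) = 35; x_4 ≥ 4 gives C(9,3) = 84. Together 287.
Add back pairs where two caps are both exceeded: 10 + 1 + 10 + 1 + 10 + 1 = 33.
By inclusion–exclusion the count is 286 − 287 + 33 = 32.

32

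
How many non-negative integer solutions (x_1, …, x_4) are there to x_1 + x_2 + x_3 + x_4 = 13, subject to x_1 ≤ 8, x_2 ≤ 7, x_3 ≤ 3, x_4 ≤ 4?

125

Without the upper bounds there are C(16,3) = 560 ways to split 13 among 4 variables.
Subtract solutions that violate a single cap (substitute x_i' = x_i − (cap_i+1)): x_1 ≥ 9 gives C(7,3) = 35; x_2 ≥ 8 gives C(8,3) = 56; x_3 ≥ 4 gives C(12,3) = 220; x_4 ≥ 5 gives C(11,3) = 165. Together 476.
Add back pairs where two caps are both exceeded: 0 + 1 + 0 + 4 + 1 + 35 = 41.
By inclusion–exclusion the count is 560 − 476 + 41 = 125.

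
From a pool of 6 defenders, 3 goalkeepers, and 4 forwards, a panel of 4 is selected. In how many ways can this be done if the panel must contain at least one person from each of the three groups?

360

Total 4-person selections from all 13: C(13,4) = 715.
Selections missing a whole group: no defenders → C(7,4) = 35; no goalkeepers → C(10,4) = 210; no forwards → C(9,4) = 126.
Add back selections omitting two groups (i.e. drawn from a single group): C(6,4) + C(3,4) + C(4,4) = 16.
By inclusion–exclusion: 715 − 371 + 16 = 360.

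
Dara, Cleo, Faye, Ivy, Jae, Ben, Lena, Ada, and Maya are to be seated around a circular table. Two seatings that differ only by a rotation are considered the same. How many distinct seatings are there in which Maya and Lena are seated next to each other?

Treat {Maya, Lena} as one unit (2 internal orders) and seat the resulting 8 units around the table: (7)! circular arrangements.
So 2 × (7)! = 2 × 5040 = 10080.

10080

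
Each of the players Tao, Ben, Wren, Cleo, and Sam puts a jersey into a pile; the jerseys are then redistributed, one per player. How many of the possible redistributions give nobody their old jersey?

Count assignments avoiding every fixed point. For any j of the 5 players fixed to their old jersey, the other 5−j can be arranged in (5−j)! ways.
By inclusion–exclusion this is Σ_{j=0}^{5} (−1)^j C(5,j)·(5−j)!.
Computing: 120 − 120 + 60 − 20 + 5 − 1 = 44.

44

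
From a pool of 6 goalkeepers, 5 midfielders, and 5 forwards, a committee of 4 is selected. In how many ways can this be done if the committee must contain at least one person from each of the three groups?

With no constraint there are C(16,4) = 1820 possible selections.
Selections missing a whole group: no goalkeepers → C(10,4) = 210; no midfielders → C(11,4) = 330; no forwards → C(11,4) = 330.
Add back selections omitting two groups (i.e. drawn from a single group): C(6,4) + C(5,4) + C(5,4) = 25.
By inclusion–exclusion: 1820 − 870 + 25 = 975.

975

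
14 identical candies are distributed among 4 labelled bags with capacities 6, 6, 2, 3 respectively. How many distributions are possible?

19

Without the upper bounds there are C(17,3) = 680 ways to split 14 among 4 bags.
Subtract solutions that violate a single cap (substitute x_i' = x_i − (cap_i+1)): x_1 ≥ 7 gives C(10,3) = 120; x_2 ≥ 7 gives C(10,3) = 120; x_3 ≥ 3 gives C(14,3) = 364; x_4 ≥ 4 gives C(13,3) = 286. Together 890.
Add back pairs where two caps are both exceeded: 1 + 35 + 20 + 35 + 20 + 120 = 231.
Subtract triples: 0 + 0 + 1 + 1 = 2.
By inclusion–exclusion the count is 680 − 890 + 231 − 2 = 19.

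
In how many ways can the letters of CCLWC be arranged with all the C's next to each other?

6

Treat the 3 copies of C as a single block. The multiset to arrange is then {CCC, L, W}, 3 items in all.
All 3 items are distinct, so there are (3)! = 6 arrangements.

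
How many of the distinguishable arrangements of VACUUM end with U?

With the last slot taken by U, it remains to arrange the other 5 letters (VACUM).
Those 5 letters are all distinct, giving (5)! = 120.

120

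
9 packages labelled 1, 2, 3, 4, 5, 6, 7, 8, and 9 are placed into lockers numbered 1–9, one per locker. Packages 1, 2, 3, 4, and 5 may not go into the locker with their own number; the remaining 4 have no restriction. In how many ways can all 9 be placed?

205056

Let Aᵢ (for 1 ≤ i ≤ 5) be the placements that put package i in its forbidden locker. Any j of these fix j positions, leaving (9−j)! ways to fill the rest, and there are C(5,j) ways to pick which j.
By inclusion–exclusion, the number of valid placements is Σ_{j=0}^{5} (−1)^j C(5,j)·(9−j)!.
Computing: 362880 − 201600 + 50400 − 7200 + 600 − 24 = 205056.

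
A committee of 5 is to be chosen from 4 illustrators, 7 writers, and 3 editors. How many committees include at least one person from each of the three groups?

1288

With no constraint there are C(14,5) = 2002 possible selections.
Selections missing a whole group: no illustrators → C(10,5) = 252; no writers → C(7,5) = 21; no editors → C(11,5) = 462.
Add back selections omitting two groups (i.e. drawn from a single group): C(4,5) + C(7,5) + C(3,5) = 21.
By inclusion–exclusion: 2002 − 735 + 21 = 1288.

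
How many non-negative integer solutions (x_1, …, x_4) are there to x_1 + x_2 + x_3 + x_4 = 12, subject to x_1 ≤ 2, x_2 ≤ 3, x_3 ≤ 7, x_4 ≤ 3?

19

By stars and bars, unrestricted non-negative solutions to x_1+…+x_4 = 12 number C(12+3,3) = 455.
Subtract solutions that violate a single cap (substitute x_i' = x_i − (cap_i+1)): x_1 ≥ 3 gives C(12,3) = 220; x_2 ≥ 4 gives C(11,3) = 165; x_3 ≥ 8 gives C(7,3) = 35; x_4 ≥ 4 gives C(11,3) = 165. Together 585.
Add back pairs where two caps are both exceeded: 56 + 4 + 56 + 1 + 35 + 1 = 153.
Subtract triples: 0 + 4 + 0 + 0 = 4.
By inclusion–exclusion the count is 455 − 585 + 153 − 4 = 19.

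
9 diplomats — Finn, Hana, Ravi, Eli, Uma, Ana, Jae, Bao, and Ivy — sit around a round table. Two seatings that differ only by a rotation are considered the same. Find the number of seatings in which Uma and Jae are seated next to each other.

Treat {Uma, Jae} as one unit (2 internal orders) and seat the resulting 8 units around the table: (7)! circular arrangements.
So 2 × (7)! = 2 × 5040 = 10080.

10080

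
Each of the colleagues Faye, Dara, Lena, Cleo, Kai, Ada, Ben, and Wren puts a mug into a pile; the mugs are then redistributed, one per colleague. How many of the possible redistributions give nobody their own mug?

14833

This is the derangement count D_8: permutations of 8 items with no fixed point.
By inclusion–exclusion this is Σ_{j=0}^{8} (−1)^j C(8,j)·(8−j)!.
Computing: 40320 − 40320 + 20160 − 6720 + 1680 − 336 + 56 − 8 + 1 = 14833.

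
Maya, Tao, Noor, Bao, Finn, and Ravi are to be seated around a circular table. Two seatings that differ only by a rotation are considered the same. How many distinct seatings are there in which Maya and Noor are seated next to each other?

48

Treat {Maya, Noor} as one unit (2 internal orders) and seat the resulting 5 units around the table: (4)! circular arrangements.
So 2 × (4)! = 2 × 24 = 48.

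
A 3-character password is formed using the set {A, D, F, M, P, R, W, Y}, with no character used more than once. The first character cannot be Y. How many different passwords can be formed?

294

The first character has 8−1 = 7 choices (anything except Y).
The remaining 2 characters are filled from the other 7 symbols without repetition: 7 × 6 = 42.
Total: 7 × 42 = 294.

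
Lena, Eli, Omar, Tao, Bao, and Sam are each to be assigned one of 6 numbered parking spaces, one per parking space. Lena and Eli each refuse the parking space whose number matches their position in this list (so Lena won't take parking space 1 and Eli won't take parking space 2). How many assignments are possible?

Let Aᵢ (for i ∈ {1, 2}) be the placements that put person i in their forbidden parking space. Any j of these fix j positions, leaving (6−j)! ways to fill the rest, and there are C(2,j) ways to pick which j.
By inclusion–exclusion, the number of valid placements is Σ_{j=0}^{2} (−1)^j C(2,j)·(6−j)!.
Computing: 720 − 240 + 24 = 504.

504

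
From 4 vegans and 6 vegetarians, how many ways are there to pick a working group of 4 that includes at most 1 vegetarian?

25

Split by how many vegetarians are chosen (0 through 1).
Sum: C(6,0)·C(4,4) + C(6,1)·C(4,3) = 1 + 24 = 25.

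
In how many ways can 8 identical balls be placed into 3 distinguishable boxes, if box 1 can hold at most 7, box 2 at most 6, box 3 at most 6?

38

Ignoring the caps, the number of non-negative solutions to x_1+…+x_3 = 8 is C(10,2) = 45.
Subtract solutions that violate a single cap (substitute x_i' = x_i − (cap_i+1)): x_1 ≥ 8 gives C(2,2) = 1; x_2 ≥ 7 gives C(3,2) = 3; x_3 ≥ 7 gives C(3,2) = 3. Together 7.
No two caps can be exceeded simultaneously, so the pair terms are all 0.
By inclusion–exclusion the count is 45 − 7 + 0 = 38.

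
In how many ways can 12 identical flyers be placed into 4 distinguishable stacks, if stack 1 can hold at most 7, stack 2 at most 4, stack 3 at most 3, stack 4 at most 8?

136

Without the upper bounds there are C(15,3) = 455 ways to split 12 among 4 stacks.
Subtract solutions that violate a single cap (substitute x_i' = x_i − (cap_i+1)): x_1 ≥ 8 gives C(7,3) = 35; x_2 ≥ 5 gives C(10,3) = 120; x_3 ≥ 4 gives C(11,3) = 165; x_4 ≥ 9 gives C(6,3) = 20. Together 340.
Add back pairs where two caps are both exceeded: 0 + 1 + 0 + 20 + 0 + 0 = 21.
By inclusion–exclusion the count is 455 − 340 + 21 = 136.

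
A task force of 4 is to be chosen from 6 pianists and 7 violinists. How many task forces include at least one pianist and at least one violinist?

665

With no constraint there are C(13,4) = 715 possible selections.
Selections missing a whole group: no pianists → C(7,4) = 35; no violinists → C(6,4) = 15.
Both groups omitted at once is impossible, so 715 − 50 = 665.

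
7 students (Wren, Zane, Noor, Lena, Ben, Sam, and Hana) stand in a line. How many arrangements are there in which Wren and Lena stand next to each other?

1440

Glue Wren and Lena into one block (2 internal orders), leaving 6 units to arrange in a row.
So the count is 2·(6)! = 1440.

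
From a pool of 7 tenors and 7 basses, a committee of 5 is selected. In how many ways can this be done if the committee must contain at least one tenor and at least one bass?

1960

With no constraint there are C(14,5) = 2002 possible selections.
Subtract selections that omit an entire group: no tenors → C(7,5) = 21; no basses → C(7,5) = 21.
Both groups omitted at once is impossible, so 2002 − 42 = 1960.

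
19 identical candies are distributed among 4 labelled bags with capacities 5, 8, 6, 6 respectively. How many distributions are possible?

83

By stars and bars, unrestricted non-negative solutions to x_1+…+x_4 = 19 number C(19+3,3) = 1540.
Subtract solutions that violate a single cap (substitute x_i' = x_i − (cap_i+1)): x_1 ≥ 6 gives C(16,3) = 560; x_2 ≥ 9 gives C(13,3) = 286; x_3 ≥ 7 gives C(15,3) = 455; x_4 ≥ 7 gives C(15,3) = 455. Together 1756.
Add back pairs where two caps are both exceeded: 35 + 84 + 84 + 20 + 20 + 56 = 299.
By inclusion–exclusion the count is 1540 − 1756 + 299 = 83.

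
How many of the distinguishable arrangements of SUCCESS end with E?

Fix E in the last position and arrange the remaining 6 letters.
Those 6 letters have C appearing twice and S appearing 3 times, giving (6)!/(3!·2!) = 60.

60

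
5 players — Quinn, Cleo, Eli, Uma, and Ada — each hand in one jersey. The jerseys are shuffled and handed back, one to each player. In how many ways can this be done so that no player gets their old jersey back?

44

This is the derangement count D_5: permutations of 5 items with no fixed point.
By inclusion–exclusion this is Σ_{j=0}^{5} (−1)^j C(5,j)·(5−j)!.
Computing: 120 − 120 + 60 − 20 + 5 − 1 = 44.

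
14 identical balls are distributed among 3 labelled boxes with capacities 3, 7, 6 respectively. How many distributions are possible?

Ignoring the caps, the number of non-negative solutions to x_1+…+x_3 = 14 is C(16,2) = 120.
Subtract solutions that violate a single cap (substitute x_i' = x_i − (cap_i+1)): x_1 ≥ 4 gives C(12,2) = 66; x_2 ≥ 8 gives C(8,2) = 28; x_3 ≥ 7 gives C(9,2) = 36. Together 130.
Add back pairs where two caps are both exceeded: 6 + 10 + 0 = 16.
By inclusion–exclusion the count is 120 − 130 + 16 = 6.

6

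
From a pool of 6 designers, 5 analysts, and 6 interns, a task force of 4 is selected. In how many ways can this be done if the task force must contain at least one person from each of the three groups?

1260

With no constraint there are C(17,4) = 2380 possible selections.
Selections missing a whole group: no designers → C(11,4) = 330; no analysts → C(12,4) = 495; no interns → C(11,4) = 330.
Add back selections omitting two groups (i.e. drawn from a single group): C(6,4) + C(5,4) + C(6,4) = 35.
By inclusion–exclusion: 2380 − 1155 + 35 = 1260.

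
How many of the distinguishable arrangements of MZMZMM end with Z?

5

Fix Z in the last position and arrange the remaining 5 letters.
Those 5 letters have M appearing 4 times, giving (5)!/(4!) = 5.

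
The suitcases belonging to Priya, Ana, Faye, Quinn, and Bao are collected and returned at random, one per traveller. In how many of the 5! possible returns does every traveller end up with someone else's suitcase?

44

Count assignments avoiding every fixed point. For any j of the 5 travellers fixed to their own suitcase, the other 5−j can be arranged in (5−j)! ways.
By inclusion–exclusion this is Σ_{j=0}^{5} (−1)^j C(5,j)·(5−j)!.
Computing: 120 − 120 + 60 − 20 + 5 − 1 = 44.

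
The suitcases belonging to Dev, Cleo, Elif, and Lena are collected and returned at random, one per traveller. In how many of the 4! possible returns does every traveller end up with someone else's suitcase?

9

This is the derangement count D_4: permutations of 4 items with no fixed point.
By inclusion–exclusion this is Σ_{j=0}^{4} (−1)^j C(4,j)·(4−j)!.
Computing: 24 − 24 + 12 − 4 + 1 = 9.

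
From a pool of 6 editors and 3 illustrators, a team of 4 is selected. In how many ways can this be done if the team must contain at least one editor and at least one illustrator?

111

Unrestricted: C(9,4) = 126 ways to pick any 4 of the 9.
Subtract selections that omit an entire group: no editors → C(3,4) = 0; no illustrators → C(6,4) = 15.
Both groups omitted at once is impossible, so 126 − 15 = 111.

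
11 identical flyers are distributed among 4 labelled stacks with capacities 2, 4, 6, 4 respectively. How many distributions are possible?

Without the upper bounds there are C(14,3) = 364 ways to split 11 among 4 stacks.
Subtract solutions that violate a single cap (substitute x_i' = x_i − (cap_i+1)): x_1 ≥ 3 gives C(11,3) = 165; x_2 ≥ 5 gives C(9,3) = 84; x_3 ≥ 7 gives C(7,3) = 35; x_4 ≥ 5 gives C(9,3) = 84. Together 368.
Add back pairs where two caps are both exceeded: 20 + 4 + 20 + 0 + 4 + 0 = 48.
By inclusion–exclusion the count is 364 − 368 + 48 = 44.

44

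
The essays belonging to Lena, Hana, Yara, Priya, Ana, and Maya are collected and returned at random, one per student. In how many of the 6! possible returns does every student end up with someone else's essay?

265

Let Aᵢ be the assignments in which student i gets their own essay. We want the size of the complement of A₁∪…∪A_6.
By inclusion–exclusion this is Σ_{j=0}^{6} (−1)^j C(6,j)·(6−j)!.
Computing: 720 − 720 + 360 − 120 + 30 − 6 + 1 = 265.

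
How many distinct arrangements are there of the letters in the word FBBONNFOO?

7560

The 9 letters of FBBONNFOO have repeats: B appearing twice, F appearing twice, N appearing twice, and O appearing 3 times.
Dividing 9! = 362880 by 3!·2!·2!·2! = 48 for the repeated letters gives 7560.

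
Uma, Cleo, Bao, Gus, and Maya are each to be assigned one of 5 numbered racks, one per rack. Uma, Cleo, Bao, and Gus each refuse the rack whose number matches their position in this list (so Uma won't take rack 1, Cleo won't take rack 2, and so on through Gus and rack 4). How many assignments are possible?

Let Aᵢ (for 1 ≤ i ≤ 4) be the placements that put person i in their forbidden rack. Any j of these fix j positions, leaving (5−j)! ways to fill the rest, and there are C(4,j) ways to pick which j.
By inclusion–exclusion, the number of valid placements is Σ_{j=0}^{4} (−1)^j C(4,j)·(5−j)!.
Computing: 120 − 96 + 36 − 8 + 1 = 53.

53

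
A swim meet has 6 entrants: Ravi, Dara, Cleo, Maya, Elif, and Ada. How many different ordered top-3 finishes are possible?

There are 6 choices for 1st place, 5 for 2nd, and 4 for 3rd.
That gives 6 × 5 × 4 = 120.

120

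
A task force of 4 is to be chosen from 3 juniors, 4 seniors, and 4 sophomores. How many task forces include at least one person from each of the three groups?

192

Unrestricted: C(11,4) = 330 ways to pick any 4 of the 11.
Selections missing a whole group: no juniors → C(8,4) = 70; no seniors → C(7,4) = 35; no sophomores → C(7,4) = 35.
Add back selections omitting two groups (i.e. drawn from a single group): C(3,4) + C(4,4) + C(4,4) = 2.
By inclusion–exclusion: 330 − 140 + 2 = 192.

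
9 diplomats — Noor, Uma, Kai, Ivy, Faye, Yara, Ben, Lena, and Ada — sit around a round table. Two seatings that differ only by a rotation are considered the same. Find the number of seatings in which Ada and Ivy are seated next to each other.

10080

Treat {Ada, Ivy} as one unit (2 internal orders) and seat the resulting 8 units around the table: (7)! circular arrangements.
So 2 × (7)! = 2 × 5040 = 10080.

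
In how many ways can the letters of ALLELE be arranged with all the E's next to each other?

Treat the 2 copies of E as a single block. The multiset to arrange is then {EE, A, L, L, L}, 5 items in all.
That gives (5)!/(3!) = 20 arrangements.

20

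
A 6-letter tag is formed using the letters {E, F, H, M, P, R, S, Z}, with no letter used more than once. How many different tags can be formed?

Choose and order 6 of the 8 symbols: the first letter has 8 options, the next 7, and so on down to 3.
8 × 7 × 6 × 5 × 4 × 3 = 20160.

20160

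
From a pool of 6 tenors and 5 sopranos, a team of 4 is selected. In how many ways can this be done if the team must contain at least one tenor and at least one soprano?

With no constraint there are C(11,4) = 330 possible selections.
Subtract selections that omit an entire group: no tenors → C(5,4) = 5; no sopranos → C(6,4) = 15.
Both groups omitted at once is impossible, so 330 − 20 = 310.

310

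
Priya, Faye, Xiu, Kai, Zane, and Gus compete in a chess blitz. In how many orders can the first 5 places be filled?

720

This is an ordered selection of 5 from 6: P(6,5).
That gives 6 × 5 × 4 × 3 × 2 = 720.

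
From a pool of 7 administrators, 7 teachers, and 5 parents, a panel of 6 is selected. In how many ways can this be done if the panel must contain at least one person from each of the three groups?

22295

Unrestricted: C(19,6) = 27132 ways to pick any 6 of the 19.
Selections missing a whole group: no administrators → C(12,6) = 924; no teachers → C(12,6) = 924; no parents → C(14,6) = 3003.
Add back selections omitting two groups (i.e. drawn from a single group): C(7,6) + C(7,6) + C(5,6) = 14.
By inclusion–exclusion: 27132 − 4851 + 14 = 22295.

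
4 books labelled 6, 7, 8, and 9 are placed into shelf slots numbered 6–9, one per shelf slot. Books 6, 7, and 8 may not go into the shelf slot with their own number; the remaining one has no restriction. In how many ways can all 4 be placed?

11

Let Aᵢ (for i ∈ {6, 7, 8}) be the placements that put book i in its forbidden shelf slot. Any j of these fix j positions, leaving (4−j)! ways to fill the rest, and there are C(3,j) ways to pick which j.
By inclusion–exclusion, the number of valid placements is Σ_{j=0}^{3} (−1)^j C(3,j)·(4−j)!.
Computing: 24 − 18 + 6 − 1 = 11.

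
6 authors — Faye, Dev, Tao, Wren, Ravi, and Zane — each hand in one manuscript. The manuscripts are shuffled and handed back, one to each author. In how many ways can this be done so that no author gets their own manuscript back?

This is the derangement count D_6: permutations of 6 items with no fixed point.
By inclusion–exclusion this is Σ_{j=0}^{6} (−1)^j C(6,j)·(6−j)!.
Computing: 720 − 720 + 360 − 120 + 30 − 6 + 1 = 265.

265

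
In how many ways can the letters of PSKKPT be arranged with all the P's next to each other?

60

Treat the 2 copies of P as a single block. The multiset to arrange is then {PP, K, K, S, T}, 5 items in all.
That gives (5)!/(2!) = 60 arrangements.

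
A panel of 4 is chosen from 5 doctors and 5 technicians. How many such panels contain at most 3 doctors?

Split by how many doctors are chosen (0 through 3).
Sum: C(5,0)·C(5,4) + C(5,1)·C(5,3) + C(5,2)·C(5,2) + C(5,3)·C(5,1) = 5 + 50 + 100 + 50 = 205.

205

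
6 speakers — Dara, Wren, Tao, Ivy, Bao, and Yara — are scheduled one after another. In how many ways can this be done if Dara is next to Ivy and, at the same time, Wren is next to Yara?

96

Treat {Dara,Ivy} as one block (2 orders) and {Wren,Yara} as another (2 orders).
That leaves 4 units to arrange: 2 × 2 × 4! = 4 × 24 = 96.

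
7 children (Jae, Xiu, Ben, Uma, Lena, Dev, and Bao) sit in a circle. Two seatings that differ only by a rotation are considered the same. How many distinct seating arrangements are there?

720

Fix one person's seat to break rotational symmetry; the remaining 6 people can be arranged in (6)! = 720 ways.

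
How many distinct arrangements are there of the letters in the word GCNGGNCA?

1680

Letter multiplicities in GCNGGNCA: A×1, C×2, G×3, N×2.
Dividing 8! = 40320 by 3!·2!·2! = 24 for the repeated letters gives 1680.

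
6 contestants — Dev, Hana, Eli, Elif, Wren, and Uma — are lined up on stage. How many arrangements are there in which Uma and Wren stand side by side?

Treat {Uma, Wren} as a single unit. There are 5 units to order, and the pair itself can be ordered 2 ways.
So the count is 2·(5)! = 240.

240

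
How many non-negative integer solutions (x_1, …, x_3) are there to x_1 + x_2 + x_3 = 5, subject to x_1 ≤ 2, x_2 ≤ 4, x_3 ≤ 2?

8

Ignoring the caps, the number of non-negative solutions to x_1+…+x_3 = 5 is C(7,2) = 21.
Subtract solutions that violate a single cap (substitute x_i' = x_i − (cap_i+1)): x_1 ≥ 3 gives C(4,2) = 6; x_2 ≥ 5 gives C(2,2) = 1; x_3 ≥ 3 gives C(4,2) = 6. Together 13.
No two caps can be exceeded simultaneously, so the pair terms are all 0.
By inclusion–exclusion the count is 21 − 13 + 0 = 8.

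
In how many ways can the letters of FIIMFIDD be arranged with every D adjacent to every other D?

420

Treat the 2 copies of D as a single block. The multiset to arrange is then {DD, F, F, I, I, I, M}, 7 items in all.
That gives (7)!/(3!·2!) = 420 arrangements.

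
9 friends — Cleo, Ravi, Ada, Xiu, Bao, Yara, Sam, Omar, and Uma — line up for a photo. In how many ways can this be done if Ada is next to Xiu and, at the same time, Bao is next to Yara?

20160

Treat {Ada,Xiu} as one block (2 orders) and {Bao,Yara} as another (2 orders).
That leaves 7 units to arrange: 2 × 2 × 7! = 4 × 5040 = 20160.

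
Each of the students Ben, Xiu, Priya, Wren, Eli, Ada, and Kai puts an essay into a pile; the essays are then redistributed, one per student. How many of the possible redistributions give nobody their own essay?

1854

This is the derangement count D_7: permutations of 7 items with no fixed point.
By inclusion–exclusion this is Σ_{j=0}^{7} (−1)^j C(7,j)·(7−j)!.
Computing: 5040 − 5040 + 2520 − 840 + 210 − 42 + 7 − 1 = 1854.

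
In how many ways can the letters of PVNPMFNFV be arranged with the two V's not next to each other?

17640

There are 9!/(2!·2!·2!·2!) = 22680 arrangements of PVNPMFNFV in total.
If the two V's are adjacent, glue them into one block, leaving 8 items to arrange: (8)!/(2!·2!·2!) = 5040 ways.
Subtracting, 22680 − 5040 = 17640 arrangements keep the V's apart.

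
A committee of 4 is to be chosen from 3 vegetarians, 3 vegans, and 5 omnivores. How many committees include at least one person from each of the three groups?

Unrestricted: C(11,4) = 330 ways to pick any 4 of the 11.
Selections missing a whole group: no vegetarians → C(8,4) = 70; no vegans → C(8,4) = 70; no omnivores → C(6,4) = 15.
Add back selections omitting two groups (i.e. drawn from a single group): C(3,4) + C(3,4) + C(5,4) = 5.
By inclusion–exclusion: 330 − 155 + 5 = 180.

180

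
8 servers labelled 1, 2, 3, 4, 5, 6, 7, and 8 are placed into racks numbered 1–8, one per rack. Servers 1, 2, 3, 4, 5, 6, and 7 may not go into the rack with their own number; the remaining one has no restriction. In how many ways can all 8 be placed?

16687

Let Aᵢ (for 1 ≤ i ≤ 7) be the placements that put server i in its forbidden rack. Any j of these fix j positions, leaving (8−j)! ways to fill the rest, and there are C(7,j) ways to pick which j.
By inclusion–exclusion, the number of valid placements is Σ_{j=0}^{7} (−1)^j C(7,j)·(8−j)!.
Computing: 40320 − 35280 + 15120 − 4200 + 840 − 126 + 14 − 1 = 16687.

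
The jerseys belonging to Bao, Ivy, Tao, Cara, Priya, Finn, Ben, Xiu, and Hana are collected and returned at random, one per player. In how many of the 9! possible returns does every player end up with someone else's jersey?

133496

Count assignments avoiding every fixed point. For any j of the 9 players fixed to their old jersey, the other 9−j can be arranged in (9−j)! ways.
By inclusion–exclusion this is Σ_{j=0}^{9} (−1)^j C(9,j)·(9−j)!.
Computing: 362880 − 362880 + 181440 − 60480 + 15120 − 3024 + 504 − 72 + 9 − 1 = 133496.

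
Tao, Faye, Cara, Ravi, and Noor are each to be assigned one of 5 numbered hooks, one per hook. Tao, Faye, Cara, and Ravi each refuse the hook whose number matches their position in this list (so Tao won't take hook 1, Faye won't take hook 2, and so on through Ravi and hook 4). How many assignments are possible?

Let Aᵢ (for 1 ≤ i ≤ 4) be the placements that put person i in their forbidden hook. Any j of these fix j positions, leaving (5−j)! ways to fill the rest, and there are C(4,j) ways to pick which j.
By inclusion–exclusion, the number of valid placements is Σ_{j=0}^{4} (−1)^j C(4,j)·(5−j)!.
Computing: 120 − 96 + 36 − 8 + 1 = 53.

53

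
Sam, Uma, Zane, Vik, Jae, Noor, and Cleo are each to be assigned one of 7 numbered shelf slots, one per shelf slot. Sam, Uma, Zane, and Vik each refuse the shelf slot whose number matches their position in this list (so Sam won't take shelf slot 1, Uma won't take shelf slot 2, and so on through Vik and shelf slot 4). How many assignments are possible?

2790

Let Aᵢ (for 1 ≤ i ≤ 4) be the placements that put person i in their forbidden shelf slot. Any j of these fix j positions, leaving (7−j)! ways to fill the rest, and there are C(4,j) ways to pick which j.
By inclusion–exclusion, the number of valid placements is Σ_{j=0}^{4} (−1)^j C(4,j)·(7−j)!.
Computing: 5040 − 2880 + 720 − 96 + 6 = 2790.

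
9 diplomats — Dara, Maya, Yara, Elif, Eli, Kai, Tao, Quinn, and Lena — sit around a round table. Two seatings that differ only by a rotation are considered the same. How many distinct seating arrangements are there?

40320

Fix one person's seat to break rotational symmetry; the remaining 8 people can be arranged in (8)! = 40320 ways.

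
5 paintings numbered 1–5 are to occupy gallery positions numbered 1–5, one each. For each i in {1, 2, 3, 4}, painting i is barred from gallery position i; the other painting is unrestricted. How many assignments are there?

Let Aᵢ (for 1 ≤ i ≤ 4) be the placements that put painting i in its forbidden gallery position. Any j of these fix j positions, leaving (5−j)! ways to fill the rest, and there are C(4,j) ways to pick which j.
By inclusion–exclusion, the number of valid placements is Σ_{j=0}^{4} (−1)^j C(4,j)·(5−j)!.
Computing: 120 − 96 + 36 − 8 + 1 = 53.

53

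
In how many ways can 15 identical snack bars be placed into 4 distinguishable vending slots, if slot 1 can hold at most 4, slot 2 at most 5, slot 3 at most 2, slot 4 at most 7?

19

By stars and bars, unrestricted non-negative solutions to x_1+…+x_4 = 15 number C(15+3,3) = 816.
Subtract solutions that violate a single cap (substitute x_i' = x_i − (cap_i+1)): x_1 ≥ 5 gives C(13,3) = 286; x_2 ≥ 6 gives C(12,3) = 220; x_3 ≥ 3 gives C(15,3) = 455; x_4 ≥ 8 gives C(10,3) = 120. Together 1081.
Add back pairs where two caps are both exceeded: 35 + 120 + 10 + 84 + 4 + 35 = 288.
Subtract triples: 4 + 0 + 0 + 0 = 4.
By inclusion–exclusion the count is 816 − 1081 + 288 − 4 = 19.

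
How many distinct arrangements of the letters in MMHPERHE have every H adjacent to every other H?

1260

Treat the 2 copies of H as a single block. The multiset to arrange is then {HH, E, E, M, M, P, R}, 7 items in all.
That gives (7)!/(2!·2!) = 1260 arrangements.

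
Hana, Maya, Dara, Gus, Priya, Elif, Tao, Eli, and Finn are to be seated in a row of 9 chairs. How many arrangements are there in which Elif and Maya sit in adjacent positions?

Glue Elif and Maya into one block (2 internal orders), leaving 8 units to arrange in a row.
That gives 2 × 8! = 2 × 40320 = 80640.

80640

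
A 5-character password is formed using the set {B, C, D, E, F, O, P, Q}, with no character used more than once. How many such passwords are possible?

6720

With no repetition, fill the 5 characters in order: 8 choices, then 7, down to 4.
That product is 8 × 7 × 6 × 5 × 4 = 6720.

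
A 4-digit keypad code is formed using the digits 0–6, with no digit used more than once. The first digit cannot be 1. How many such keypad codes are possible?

720

The first digit has 7−1 = 6 choices (anything except 1).
The remaining 3 digits are filled from the other 6 symbols without repetition: 6 × 5 × 4 = 120.
Total: 6 × 120 = 720.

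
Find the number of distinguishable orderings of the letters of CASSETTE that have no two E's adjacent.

3780

Total arrangements of CASSETTE: 8!/(2!·2!·2!) = 5040.
Arrangements with the E's together: treat EE as one letter, giving (7)!/(2!·2!) = 1260.
Hence 5040 − 1260 = 3780.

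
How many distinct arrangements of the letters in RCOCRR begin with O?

10

With the first slot taken by O, it remains to arrange the other 5 letters (RCCRR).
Those 5 letters have C appearing twice and R appearing 3 times, giving (5)!/(3!·2!) = 10.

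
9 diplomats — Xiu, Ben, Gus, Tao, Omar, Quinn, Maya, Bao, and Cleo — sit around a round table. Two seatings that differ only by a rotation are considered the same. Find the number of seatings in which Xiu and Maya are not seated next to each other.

30240

Without the restriction there are (8)! = 40320 seatings.
Those with Xiu next to Maya: fuse the pair into one unit and seat 8 units around a circle — 2·(7)! = 10080.
Subtracting, 40320 − 10080 = 30240.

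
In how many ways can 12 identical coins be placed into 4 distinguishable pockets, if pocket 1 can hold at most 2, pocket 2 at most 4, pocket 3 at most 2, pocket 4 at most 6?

10

Ignoring the caps, the number of non-negative solutions to x_1+…+x_4 = 12 is C(15,3) = 455.
Subtract solutions that violate a single cap (substitute x_i' = x_i − (cap_i+1)): x_1 ≥ 3 gives C(12,3) = 220; x_2 ≥ 5 gives C(10,3) = 120; x_3 ≥ 3 gives C(12,3) = 220; x_4 ≥ 7 gives C(8,3) = 56. Together 616.
Add back pairs where two caps are both exceeded: 35 + 84 + 10 + 35 + 1 + 10 = 175.
Subtract triples: 4 + 0 + 0 + 0 = 4.
By inclusion–exclusion the count is 455 − 616 + 175 − 4 = 10.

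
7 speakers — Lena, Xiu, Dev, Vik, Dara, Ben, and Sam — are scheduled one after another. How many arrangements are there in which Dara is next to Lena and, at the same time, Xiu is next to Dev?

480

Treat {Dara,Lena} as one block (2 orders) and {Xiu,Dev} as another (2 orders).
That leaves 5 units to arrange: 2 × 2 × 5! = 4 × 120 = 480.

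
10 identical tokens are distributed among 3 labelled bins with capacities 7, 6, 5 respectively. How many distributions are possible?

35

By stars and bars, unrestricted non-negative solutions to x_1+…+x_3 = 10 number C(10+2,2) = 66.
Subtract solutions that violate a single cap (substitute x_i' = x_i − (cap_i+1)): x_1 ≥ 8 gives C(4,2) = 6; x_2 ≥ 7 gives C(5,2) = 10; x_3 ≥ 6 gives C(6,2) = 15. Together 31.
No two caps can be exceeded simultaneously, so the pair terms are all 0.
By inclusion–exclusion the count is 66 − 31 + 0 = 35.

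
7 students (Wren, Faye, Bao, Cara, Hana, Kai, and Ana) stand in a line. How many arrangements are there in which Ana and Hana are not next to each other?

There are 7! = 5040 arrangements in all. If Ana and Hana are adjacent, merging them into one block gives 2·(6)! = 1440 arrangements.
So 5040 − 1440 = 3600 arrangements keep them apart.

3600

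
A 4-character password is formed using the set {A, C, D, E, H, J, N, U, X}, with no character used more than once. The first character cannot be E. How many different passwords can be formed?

The first character has 9−1 = 8 choices (anything except E).
The remaining 3 characters are filled from the other 8 symbols without repetition: 8 × 7 × 6 = 336.
Total: 8 × 336 = 2688.

2688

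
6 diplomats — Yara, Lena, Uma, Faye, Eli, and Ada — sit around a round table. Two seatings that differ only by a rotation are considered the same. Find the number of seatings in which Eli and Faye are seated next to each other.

48

Glue Eli and Faye into a block (2 internal orders). Seating 5 units around a circle gives (4)! arrangements.
So 2 × (4)! = 2 × 24 = 48.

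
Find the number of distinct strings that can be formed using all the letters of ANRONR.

Letter multiplicities in ANRONR: A×1, N×2, O×1, R×2.
Dividing 6! = 720 by 2!·2! = 4 for the repeated letters gives 180.

180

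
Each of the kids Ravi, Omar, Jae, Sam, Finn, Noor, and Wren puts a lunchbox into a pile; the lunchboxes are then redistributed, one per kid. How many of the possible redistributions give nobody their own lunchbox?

1854

Count assignments avoiding every fixed point. For any j of the 7 kids fixed to their own lunchbox, the other 7−j can be arranged in (7−j)! ways.
By inclusion–exclusion this is Σ_{j=0}^{7} (−1)^j C(7,j)·(7−j)!.
Computing: 5040 − 5040 + 2520 − 840 + 210 − 42 + 7 − 1 = 1854.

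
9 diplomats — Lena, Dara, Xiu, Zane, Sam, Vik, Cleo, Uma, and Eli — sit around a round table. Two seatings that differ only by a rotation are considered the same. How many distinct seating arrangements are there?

Fix one person's seat to break rotational symmetry; the remaining 8 people can be arranged in (8)! = 40320 ways.

40320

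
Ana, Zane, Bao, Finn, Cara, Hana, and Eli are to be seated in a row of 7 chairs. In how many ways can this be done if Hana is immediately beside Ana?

Treat {Hana, Ana} as a single unit. There are 6 units to order, and the pair itself can be ordered 2 ways.
So the count is 2·(6)! = 1440.

1440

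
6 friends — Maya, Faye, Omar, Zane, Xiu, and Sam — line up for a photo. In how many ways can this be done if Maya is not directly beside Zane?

480

There are 6! = 720 arrangements in all. If Maya and Zane are adjacent, merging them into one block gives 2·(5)! = 240 arrangements.
So 720 − 240 = 480 arrangements keep them apart.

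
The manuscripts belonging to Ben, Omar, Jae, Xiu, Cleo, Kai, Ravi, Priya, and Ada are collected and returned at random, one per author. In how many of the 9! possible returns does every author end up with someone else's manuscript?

133496

Count assignments avoiding every fixed point. For any j of the 9 authors fixed to their own manuscript, the other 9−j can be arranged in (9−j)! ways.
By inclusion–exclusion this is Σ_{j=0}^{9} (−1)^j C(9,j)·(9−j)!.
Computing: 362880 − 362880 + 181440 − 60480 + 15120 − 3024 + 504 − 72 + 9 − 1 = 133496.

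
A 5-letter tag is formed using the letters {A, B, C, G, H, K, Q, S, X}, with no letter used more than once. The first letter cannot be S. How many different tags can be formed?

13440

The first letter has 9−1 = 8 choices (anything except S).
The remaining 4 letters are filled from the other 8 symbols without repetition: 8 × 7 × 6 × 5 = 1680.
Total: 8 × 1680 = 13440.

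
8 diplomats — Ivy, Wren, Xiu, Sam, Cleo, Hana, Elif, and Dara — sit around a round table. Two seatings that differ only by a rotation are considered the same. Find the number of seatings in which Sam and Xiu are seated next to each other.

1440

Glue Sam and Xiu into a block (2 internal orders). Seating 7 units around a circle gives (6)! arrangements.
So 2 × (6)! = 2 × 720 = 1440.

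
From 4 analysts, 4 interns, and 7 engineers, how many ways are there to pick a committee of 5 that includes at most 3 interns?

Split by how many interns are chosen (0 through 3).
Sum: C(4,0)·C(11,5) + C(4,1)·C(11,4) + C(4,2)·C(11,3) + C(4,3)·C(11,2) = 462 + 1320 + 990 + 220 = 2992.

2992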